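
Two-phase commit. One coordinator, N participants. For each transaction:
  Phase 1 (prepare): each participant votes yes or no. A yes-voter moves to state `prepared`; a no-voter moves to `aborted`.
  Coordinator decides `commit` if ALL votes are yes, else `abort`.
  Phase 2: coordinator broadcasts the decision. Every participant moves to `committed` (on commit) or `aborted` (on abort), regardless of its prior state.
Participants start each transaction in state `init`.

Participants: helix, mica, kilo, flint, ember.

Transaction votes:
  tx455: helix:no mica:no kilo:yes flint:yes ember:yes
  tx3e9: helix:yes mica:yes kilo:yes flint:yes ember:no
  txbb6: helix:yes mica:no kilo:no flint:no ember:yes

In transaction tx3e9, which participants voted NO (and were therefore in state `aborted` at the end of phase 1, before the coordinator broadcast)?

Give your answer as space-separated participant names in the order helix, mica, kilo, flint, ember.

Txn tx3e9 phase 1: helix yes -> prepared; mica yes -> prepared; kilo yes -> prepared; flint yes -> prepared; ember no -> aborted

Answer: ember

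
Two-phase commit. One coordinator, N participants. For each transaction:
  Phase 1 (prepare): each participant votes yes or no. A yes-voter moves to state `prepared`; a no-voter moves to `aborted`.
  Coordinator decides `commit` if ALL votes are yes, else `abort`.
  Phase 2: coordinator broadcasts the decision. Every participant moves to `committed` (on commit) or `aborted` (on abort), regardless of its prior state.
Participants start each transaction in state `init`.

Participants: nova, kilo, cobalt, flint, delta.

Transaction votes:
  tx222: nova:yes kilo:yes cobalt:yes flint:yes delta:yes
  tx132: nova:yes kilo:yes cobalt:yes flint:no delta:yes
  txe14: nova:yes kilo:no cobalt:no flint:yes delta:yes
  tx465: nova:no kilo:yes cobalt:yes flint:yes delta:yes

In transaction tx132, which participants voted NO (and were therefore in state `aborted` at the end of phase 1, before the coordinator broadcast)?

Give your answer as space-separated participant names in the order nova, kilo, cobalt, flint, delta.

Answer: flint

Derivation:
Txn tx132 phase 1: nova yes -> prepared; kilo yes -> prepared; cobalt yes -> prepared; flint no -> aborted; delta yes -> prepared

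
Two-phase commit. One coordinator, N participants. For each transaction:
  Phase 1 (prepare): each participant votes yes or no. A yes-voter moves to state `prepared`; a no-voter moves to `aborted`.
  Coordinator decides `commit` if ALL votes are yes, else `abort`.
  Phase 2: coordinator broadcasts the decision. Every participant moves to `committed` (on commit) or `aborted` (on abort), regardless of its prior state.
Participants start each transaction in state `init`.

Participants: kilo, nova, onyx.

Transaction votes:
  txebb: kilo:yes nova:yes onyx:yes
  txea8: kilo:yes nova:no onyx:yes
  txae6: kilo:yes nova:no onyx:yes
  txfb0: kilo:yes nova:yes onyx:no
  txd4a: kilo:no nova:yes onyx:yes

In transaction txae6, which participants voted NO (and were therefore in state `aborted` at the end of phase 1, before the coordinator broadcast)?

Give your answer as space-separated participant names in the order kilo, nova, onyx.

Answer: nova

Derivation:
Txn txae6 phase 1: kilo yes -> prepared; nova no -> aborted; onyx yes -> prepared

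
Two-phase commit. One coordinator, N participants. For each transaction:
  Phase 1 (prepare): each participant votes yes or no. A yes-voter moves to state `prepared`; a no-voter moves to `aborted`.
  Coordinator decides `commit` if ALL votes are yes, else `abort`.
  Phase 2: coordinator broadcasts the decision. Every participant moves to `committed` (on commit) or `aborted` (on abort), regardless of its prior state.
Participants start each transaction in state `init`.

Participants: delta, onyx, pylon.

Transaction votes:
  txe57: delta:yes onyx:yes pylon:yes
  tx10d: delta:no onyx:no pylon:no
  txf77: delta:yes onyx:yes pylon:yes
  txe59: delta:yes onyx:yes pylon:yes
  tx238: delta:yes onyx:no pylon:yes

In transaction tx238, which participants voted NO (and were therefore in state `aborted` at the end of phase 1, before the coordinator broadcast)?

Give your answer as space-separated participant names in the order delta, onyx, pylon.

Answer: onyx

Derivation:
Txn tx238 phase 1: delta yes -> prepared; onyx no -> aborted; pylon yes -> prepared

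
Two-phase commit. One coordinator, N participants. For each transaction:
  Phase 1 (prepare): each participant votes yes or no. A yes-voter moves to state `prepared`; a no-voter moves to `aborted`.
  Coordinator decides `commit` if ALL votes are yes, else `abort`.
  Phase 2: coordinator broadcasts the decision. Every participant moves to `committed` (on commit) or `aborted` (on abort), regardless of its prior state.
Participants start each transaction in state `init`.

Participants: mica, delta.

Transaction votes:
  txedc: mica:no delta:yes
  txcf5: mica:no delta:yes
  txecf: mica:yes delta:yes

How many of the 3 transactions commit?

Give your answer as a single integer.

Answer: 1

Derivation:
txedc: no from mica -> abort (commits=0)
txcf5: no from mica -> abort (commits=0)
txecf: all yes -> commit (commits=1)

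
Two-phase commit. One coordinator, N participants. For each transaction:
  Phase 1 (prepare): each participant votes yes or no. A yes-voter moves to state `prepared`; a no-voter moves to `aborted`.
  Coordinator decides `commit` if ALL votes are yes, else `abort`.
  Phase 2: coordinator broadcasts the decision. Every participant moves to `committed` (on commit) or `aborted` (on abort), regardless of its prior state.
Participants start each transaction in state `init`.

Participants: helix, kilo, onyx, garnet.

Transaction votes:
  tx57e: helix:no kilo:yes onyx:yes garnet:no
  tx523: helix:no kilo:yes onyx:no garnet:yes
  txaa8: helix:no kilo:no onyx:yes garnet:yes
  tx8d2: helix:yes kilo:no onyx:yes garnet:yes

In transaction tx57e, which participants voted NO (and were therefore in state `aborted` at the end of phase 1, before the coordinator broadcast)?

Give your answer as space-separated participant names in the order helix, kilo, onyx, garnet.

Answer: helix garnet

Derivation:
Txn tx57e phase 1: helix no -> aborted; kilo yes -> prepared; onyx yes -> prepared; garnet no -> aborted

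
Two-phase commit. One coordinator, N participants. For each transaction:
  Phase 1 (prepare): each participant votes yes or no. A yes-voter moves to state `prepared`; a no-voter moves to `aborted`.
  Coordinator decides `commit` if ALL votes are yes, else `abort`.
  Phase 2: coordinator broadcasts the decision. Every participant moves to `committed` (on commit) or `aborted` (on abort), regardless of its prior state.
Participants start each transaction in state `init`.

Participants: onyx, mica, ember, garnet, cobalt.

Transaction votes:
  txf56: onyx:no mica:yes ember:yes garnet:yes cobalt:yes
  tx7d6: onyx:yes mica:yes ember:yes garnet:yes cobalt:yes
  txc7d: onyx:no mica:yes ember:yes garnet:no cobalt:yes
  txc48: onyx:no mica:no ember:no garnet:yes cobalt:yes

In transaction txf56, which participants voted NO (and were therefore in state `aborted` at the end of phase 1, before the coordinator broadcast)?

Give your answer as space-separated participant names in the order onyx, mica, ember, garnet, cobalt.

Txn txf56 phase 1: onyx no -> aborted; mica yes -> prepared; ember yes -> prepared; garnet yes -> prepared; cobalt yes -> prepared

Answer: onyx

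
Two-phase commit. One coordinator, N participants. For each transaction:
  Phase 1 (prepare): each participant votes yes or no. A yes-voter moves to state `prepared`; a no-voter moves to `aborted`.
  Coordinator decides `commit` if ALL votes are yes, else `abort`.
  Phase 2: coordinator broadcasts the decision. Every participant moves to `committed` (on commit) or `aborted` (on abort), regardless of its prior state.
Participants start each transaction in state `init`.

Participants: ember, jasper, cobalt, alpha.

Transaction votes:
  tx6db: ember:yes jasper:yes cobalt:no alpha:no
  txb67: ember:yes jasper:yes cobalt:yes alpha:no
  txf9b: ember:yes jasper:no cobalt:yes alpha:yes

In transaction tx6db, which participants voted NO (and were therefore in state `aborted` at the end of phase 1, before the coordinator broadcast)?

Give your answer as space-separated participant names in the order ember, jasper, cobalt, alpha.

Answer: cobalt alpha

Derivation:
Txn tx6db phase 1: ember yes -> prepared; jasper yes -> prepared; cobalt no -> aborted; alpha no -> aborted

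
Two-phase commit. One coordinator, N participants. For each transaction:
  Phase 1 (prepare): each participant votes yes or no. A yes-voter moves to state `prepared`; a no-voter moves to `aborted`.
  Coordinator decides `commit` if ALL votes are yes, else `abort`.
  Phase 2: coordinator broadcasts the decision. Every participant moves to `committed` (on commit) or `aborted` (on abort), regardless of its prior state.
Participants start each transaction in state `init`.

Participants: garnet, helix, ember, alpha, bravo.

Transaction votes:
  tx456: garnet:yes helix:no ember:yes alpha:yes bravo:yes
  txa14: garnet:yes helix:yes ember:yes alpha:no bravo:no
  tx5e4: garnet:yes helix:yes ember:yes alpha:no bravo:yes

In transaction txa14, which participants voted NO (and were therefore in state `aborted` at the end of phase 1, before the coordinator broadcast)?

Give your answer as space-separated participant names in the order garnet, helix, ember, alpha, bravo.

Answer: alpha bravo

Derivation:
Txn txa14 phase 1: garnet yes -> prepared; helix yes -> prepared; ember yes -> prepared; alpha no -> aborted; bravo no -> aborted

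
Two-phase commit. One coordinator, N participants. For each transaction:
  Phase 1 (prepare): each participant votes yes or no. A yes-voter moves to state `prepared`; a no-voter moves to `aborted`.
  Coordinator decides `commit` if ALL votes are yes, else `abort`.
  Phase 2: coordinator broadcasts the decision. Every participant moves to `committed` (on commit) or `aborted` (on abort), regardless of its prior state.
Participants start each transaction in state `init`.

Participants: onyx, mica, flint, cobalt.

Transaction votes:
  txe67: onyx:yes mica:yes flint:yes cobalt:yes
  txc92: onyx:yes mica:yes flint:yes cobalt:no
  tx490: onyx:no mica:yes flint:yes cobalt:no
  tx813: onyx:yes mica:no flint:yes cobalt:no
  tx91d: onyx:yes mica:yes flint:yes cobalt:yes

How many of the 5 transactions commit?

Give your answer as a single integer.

Answer: 2

Derivation:
txe67: all yes -> commit (commits=1)
txc92: no from cobalt -> abort (commits=1)
tx490: no from onyx, cobalt -> abort (commits=1)
tx813: no from mica, cobalt -> abort (commits=1)
tx91d: all yes -> commit (commits=2)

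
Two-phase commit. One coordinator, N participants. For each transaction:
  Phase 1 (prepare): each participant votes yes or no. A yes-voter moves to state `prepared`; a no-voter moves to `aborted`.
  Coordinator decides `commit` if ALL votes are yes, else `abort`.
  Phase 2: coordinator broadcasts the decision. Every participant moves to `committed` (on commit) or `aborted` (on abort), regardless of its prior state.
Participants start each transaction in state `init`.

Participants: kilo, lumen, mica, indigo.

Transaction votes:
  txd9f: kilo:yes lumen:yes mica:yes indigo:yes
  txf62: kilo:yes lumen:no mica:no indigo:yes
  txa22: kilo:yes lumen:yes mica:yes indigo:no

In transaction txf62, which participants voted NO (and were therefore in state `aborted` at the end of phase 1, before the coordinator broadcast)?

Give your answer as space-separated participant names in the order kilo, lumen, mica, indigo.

Answer: lumen mica

Derivation:
Txn txf62 phase 1: kilo yes -> prepared; lumen no -> aborted; mica no -> aborted; indigo yes -> prepared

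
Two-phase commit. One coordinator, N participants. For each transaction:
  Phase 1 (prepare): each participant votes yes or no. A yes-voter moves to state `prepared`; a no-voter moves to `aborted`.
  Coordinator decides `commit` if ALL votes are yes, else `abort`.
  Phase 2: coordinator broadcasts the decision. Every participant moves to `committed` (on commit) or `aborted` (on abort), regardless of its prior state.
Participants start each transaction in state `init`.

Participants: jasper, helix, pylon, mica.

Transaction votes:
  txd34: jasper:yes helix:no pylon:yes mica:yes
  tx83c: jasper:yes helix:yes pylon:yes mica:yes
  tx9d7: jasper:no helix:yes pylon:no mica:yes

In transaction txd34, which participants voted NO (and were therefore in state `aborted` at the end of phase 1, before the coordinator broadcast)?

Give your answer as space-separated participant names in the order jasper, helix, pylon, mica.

Answer: helix

Derivation:
Txn txd34 phase 1: jasper yes -> prepared; helix no -> aborted; pylon yes -> prepared; mica yes -> prepared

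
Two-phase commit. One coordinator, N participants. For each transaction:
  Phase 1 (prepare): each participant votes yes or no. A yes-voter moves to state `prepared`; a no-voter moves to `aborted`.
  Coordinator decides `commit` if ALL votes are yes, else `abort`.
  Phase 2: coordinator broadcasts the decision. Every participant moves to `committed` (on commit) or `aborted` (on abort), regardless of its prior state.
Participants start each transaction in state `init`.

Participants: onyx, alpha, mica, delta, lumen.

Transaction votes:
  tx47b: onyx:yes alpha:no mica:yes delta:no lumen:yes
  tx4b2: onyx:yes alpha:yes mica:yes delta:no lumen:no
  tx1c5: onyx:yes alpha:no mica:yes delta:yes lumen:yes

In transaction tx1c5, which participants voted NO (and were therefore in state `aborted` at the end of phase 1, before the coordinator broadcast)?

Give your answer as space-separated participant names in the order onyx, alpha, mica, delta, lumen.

Txn tx1c5 phase 1: onyx yes -> prepared; alpha no -> aborted; mica yes -> prepared; delta yes -> prepared; lumen yes -> prepared

Answer: alpha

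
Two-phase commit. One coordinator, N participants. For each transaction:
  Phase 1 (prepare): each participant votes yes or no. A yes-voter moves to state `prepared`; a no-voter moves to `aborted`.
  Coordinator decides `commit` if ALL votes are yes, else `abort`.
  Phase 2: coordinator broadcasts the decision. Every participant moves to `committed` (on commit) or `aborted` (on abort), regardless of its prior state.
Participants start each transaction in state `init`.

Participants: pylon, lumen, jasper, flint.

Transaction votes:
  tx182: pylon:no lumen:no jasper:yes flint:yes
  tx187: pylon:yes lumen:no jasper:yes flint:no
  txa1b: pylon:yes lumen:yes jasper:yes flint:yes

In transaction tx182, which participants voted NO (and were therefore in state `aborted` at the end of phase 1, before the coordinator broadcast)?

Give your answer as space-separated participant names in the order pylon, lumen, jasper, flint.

Answer: pylon lumen

Derivation:
Txn tx182 phase 1: pylon no -> aborted; lumen no -> aborted; jasper yes -> prepared; flint yes -> prepared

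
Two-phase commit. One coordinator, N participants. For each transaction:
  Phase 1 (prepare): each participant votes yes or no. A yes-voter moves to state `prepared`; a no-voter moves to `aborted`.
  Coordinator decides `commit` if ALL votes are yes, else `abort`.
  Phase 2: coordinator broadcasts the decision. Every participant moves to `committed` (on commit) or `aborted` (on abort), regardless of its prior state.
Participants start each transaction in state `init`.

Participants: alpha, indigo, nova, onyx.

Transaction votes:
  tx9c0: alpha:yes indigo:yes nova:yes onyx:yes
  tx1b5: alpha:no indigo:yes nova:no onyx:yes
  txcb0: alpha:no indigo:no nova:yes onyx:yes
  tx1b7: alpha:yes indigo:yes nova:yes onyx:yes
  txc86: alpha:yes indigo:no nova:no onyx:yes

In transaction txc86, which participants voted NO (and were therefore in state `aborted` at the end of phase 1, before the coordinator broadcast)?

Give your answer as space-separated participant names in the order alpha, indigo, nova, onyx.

Answer: indigo nova

Derivation:
Txn txc86 phase 1: alpha yes -> prepared; indigo no -> aborted; nova no -> aborted; onyx yes -> prepared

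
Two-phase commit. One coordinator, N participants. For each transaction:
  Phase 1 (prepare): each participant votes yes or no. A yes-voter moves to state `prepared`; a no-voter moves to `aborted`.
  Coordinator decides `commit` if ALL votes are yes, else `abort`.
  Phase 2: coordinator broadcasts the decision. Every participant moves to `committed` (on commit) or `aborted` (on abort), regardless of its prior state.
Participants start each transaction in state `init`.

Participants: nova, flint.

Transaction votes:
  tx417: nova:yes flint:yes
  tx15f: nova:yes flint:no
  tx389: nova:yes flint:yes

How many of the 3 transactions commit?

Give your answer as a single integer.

Answer: 2

Derivation:
tx417: all yes -> commit (commits=1)
tx15f: no from flint -> abort (commits=1)
tx389: all yes -> commit (commits=2)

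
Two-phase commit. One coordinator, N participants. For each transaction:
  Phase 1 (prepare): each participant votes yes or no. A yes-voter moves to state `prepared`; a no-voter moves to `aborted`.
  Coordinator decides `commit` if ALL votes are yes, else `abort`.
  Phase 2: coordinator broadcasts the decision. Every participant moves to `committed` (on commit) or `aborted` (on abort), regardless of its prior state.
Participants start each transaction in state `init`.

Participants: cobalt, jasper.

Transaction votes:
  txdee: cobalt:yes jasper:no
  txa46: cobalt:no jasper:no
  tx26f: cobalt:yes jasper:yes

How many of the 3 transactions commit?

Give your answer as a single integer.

txdee: no from jasper -> abort (commits=0)
txa46: no from cobalt, jasper -> abort (commits=0)
tx26f: all yes -> commit (commits=1)

Answer: 1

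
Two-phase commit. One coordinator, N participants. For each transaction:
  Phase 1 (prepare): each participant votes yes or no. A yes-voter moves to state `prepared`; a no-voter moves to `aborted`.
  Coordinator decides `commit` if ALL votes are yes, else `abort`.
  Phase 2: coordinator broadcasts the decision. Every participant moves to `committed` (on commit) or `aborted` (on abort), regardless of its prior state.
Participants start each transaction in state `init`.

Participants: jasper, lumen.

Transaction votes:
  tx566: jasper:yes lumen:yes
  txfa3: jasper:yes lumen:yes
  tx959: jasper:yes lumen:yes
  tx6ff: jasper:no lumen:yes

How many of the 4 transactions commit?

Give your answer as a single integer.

tx566: all yes -> commit (commits=1)
txfa3: all yes -> commit (commits=2)
tx959: all yes -> commit (commits=3)
tx6ff: no from jasper -> abort (commits=3)

Answer: 3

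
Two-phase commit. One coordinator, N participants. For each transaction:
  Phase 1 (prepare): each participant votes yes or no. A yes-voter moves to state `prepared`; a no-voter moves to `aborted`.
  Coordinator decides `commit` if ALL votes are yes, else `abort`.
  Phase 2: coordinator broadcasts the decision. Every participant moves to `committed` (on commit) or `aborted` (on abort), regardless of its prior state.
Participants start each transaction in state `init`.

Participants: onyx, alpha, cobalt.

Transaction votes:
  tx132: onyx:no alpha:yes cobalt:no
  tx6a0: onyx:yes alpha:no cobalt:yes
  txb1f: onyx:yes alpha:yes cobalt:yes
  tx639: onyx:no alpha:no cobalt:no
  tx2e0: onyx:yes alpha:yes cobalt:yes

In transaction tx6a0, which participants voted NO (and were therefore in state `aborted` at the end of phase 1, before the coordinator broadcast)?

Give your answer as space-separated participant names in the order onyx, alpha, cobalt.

Txn tx6a0 phase 1: onyx yes -> prepared; alpha no -> aborted; cobalt yes -> prepared

Answer: alpha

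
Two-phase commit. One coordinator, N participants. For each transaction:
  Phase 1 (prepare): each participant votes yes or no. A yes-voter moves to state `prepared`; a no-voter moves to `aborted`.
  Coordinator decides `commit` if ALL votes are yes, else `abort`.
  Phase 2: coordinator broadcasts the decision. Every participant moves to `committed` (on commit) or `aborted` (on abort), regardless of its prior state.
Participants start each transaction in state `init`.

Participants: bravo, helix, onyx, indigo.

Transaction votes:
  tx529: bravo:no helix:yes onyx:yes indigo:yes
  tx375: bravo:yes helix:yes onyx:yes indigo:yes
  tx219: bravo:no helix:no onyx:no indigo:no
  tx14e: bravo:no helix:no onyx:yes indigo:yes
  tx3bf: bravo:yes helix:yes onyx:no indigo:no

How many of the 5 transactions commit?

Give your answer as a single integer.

Answer: 1

Derivation:
tx529: no from bravo -> abort (commits=0)
tx375: all yes -> commit (commits=1)
tx219: no from bravo, helix, onyx, indigo -> abort (commits=1)
tx14e: no from bravo, helix -> abort (commits=1)
tx3bf: no from onyx, indigo -> abort (commits=1)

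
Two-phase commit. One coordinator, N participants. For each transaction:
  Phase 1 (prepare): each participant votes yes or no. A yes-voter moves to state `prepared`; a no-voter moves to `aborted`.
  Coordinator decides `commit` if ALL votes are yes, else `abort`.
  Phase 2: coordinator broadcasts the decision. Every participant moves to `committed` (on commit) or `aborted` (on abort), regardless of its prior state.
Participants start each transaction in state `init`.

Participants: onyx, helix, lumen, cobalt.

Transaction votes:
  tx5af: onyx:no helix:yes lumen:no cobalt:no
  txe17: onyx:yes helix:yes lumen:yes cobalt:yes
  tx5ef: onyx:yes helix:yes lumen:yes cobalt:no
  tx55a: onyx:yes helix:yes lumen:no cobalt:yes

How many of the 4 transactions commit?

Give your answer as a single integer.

Answer: 1

Derivation:
tx5af: no from onyx, lumen, cobalt -> abort (commits=0)
txe17: all yes -> commit (commits=1)
tx5ef: no from cobalt -> abort (commits=1)
tx55a: no from lumen -> abort (commits=1)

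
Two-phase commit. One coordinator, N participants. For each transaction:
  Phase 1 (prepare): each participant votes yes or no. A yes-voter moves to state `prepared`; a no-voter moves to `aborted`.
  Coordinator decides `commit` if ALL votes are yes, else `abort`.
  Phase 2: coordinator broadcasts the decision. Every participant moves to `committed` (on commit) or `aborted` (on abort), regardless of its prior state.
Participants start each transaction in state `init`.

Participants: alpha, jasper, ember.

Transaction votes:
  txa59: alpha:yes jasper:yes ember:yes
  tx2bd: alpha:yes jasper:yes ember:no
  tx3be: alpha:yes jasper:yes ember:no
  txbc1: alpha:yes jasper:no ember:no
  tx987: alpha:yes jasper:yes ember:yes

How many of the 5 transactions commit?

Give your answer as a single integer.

txa59: all yes -> commit (commits=1)
tx2bd: no from ember -> abort (commits=1)
tx3be: no from ember -> abort (commits=1)
txbc1: no from jasper, ember -> abort (commits=1)
tx987: all yes -> commit (commits=2)

Answer: 2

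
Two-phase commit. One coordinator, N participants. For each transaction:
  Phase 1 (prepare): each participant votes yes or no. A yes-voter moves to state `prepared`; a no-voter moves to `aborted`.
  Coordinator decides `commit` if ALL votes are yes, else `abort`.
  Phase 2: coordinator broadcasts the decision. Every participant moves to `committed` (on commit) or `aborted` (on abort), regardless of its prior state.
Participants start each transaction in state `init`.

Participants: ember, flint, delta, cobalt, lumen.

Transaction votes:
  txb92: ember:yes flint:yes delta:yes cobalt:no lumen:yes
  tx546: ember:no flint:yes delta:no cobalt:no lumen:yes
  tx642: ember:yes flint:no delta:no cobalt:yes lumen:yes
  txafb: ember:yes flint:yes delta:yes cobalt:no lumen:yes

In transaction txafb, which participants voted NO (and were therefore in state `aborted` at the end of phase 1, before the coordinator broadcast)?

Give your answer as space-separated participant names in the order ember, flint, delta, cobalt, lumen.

Answer: cobalt

Derivation:
Txn txafb phase 1: ember yes -> prepared; flint yes -> prepared; delta yes -> prepared; cobalt no -> aborted; lumen yes -> prepared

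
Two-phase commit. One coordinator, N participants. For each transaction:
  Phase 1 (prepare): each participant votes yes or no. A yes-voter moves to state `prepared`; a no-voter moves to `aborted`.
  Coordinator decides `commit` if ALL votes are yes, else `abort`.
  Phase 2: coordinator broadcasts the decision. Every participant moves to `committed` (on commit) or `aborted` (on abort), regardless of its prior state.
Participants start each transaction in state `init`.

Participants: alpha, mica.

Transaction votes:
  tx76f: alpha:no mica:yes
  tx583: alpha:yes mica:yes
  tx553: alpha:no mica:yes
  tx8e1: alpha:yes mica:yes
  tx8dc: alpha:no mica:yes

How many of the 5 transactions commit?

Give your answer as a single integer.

Answer: 2

Derivation:
tx76f: no from alpha -> abort (commits=0)
tx583: all yes -> commit (commits=1)
tx553: no from alpha -> abort (commits=1)
tx8e1: all yes -> commit (commits=2)
tx8dc: no from alpha -> abort (commits=2)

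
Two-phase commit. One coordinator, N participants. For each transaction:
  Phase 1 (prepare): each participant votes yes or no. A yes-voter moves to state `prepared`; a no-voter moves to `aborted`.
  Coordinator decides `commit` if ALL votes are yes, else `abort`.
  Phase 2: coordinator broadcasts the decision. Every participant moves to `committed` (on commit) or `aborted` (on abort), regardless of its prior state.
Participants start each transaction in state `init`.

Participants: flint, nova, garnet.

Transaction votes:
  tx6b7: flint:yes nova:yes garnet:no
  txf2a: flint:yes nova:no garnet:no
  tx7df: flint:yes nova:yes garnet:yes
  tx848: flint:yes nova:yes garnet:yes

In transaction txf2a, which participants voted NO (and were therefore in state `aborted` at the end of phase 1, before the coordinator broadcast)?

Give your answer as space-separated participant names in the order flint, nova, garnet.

Answer: nova garnet

Derivation:
Txn txf2a phase 1: flint yes -> prepared; nova no -> aborted; garnet no -> aborted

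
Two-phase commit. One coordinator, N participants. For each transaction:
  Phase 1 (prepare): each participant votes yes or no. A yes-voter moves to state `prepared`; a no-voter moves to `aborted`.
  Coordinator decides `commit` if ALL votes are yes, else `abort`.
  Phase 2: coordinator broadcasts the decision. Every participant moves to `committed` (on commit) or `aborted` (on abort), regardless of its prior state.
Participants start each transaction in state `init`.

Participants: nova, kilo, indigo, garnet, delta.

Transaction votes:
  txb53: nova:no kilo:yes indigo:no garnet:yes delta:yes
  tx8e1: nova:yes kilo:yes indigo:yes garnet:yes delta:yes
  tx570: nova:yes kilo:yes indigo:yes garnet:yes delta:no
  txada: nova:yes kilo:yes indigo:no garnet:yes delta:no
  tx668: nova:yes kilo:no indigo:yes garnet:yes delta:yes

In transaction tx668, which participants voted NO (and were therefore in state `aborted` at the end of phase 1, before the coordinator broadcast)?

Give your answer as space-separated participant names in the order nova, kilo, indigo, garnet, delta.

Txn tx668 phase 1: nova yes -> prepared; kilo no -> aborted; indigo yes -> prepared; garnet yes -> prepared; delta yes -> prepared

Answer: kilo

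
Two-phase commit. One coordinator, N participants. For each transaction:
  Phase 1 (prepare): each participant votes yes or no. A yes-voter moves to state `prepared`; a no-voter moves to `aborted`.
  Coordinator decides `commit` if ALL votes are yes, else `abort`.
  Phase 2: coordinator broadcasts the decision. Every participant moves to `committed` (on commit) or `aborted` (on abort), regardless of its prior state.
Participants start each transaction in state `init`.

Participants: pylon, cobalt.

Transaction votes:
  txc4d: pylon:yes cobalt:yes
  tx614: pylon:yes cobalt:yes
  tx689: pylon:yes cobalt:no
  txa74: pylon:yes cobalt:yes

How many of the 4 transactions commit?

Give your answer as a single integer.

txc4d: all yes -> commit (commits=1)
tx614: all yes -> commit (commits=2)
tx689: no from cobalt -> abort (commits=2)
txa74: all yes -> commit (commits=3)

Answer: 3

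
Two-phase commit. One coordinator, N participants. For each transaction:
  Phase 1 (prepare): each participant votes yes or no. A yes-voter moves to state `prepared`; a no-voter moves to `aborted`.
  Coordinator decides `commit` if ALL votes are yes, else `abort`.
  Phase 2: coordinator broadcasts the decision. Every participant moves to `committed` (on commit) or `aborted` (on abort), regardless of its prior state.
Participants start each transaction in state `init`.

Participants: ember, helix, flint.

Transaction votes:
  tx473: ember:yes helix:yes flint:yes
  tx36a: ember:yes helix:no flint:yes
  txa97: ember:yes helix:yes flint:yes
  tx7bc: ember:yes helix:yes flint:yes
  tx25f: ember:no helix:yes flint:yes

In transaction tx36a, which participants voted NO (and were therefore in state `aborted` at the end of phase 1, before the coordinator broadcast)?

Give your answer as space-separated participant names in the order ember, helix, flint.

Txn tx36a phase 1: ember yes -> prepared; helix no -> aborted; flint yes -> prepared

Answer: helix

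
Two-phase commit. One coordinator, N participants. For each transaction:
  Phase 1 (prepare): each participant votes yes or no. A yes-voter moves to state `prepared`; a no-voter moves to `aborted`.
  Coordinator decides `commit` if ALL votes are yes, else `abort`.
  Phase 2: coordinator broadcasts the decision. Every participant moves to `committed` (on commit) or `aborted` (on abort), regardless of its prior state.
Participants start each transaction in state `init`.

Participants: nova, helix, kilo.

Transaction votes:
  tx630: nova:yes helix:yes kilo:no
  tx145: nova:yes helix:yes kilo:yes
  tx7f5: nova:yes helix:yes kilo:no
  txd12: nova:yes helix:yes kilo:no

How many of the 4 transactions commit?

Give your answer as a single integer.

Answer: 1

Derivation:
tx630: no from kilo -> abort (commits=0)
tx145: all yes -> commit (commits=1)
tx7f5: no from kilo -> abort (commits=1)
txd12: no from kilo -> abort (commits=1)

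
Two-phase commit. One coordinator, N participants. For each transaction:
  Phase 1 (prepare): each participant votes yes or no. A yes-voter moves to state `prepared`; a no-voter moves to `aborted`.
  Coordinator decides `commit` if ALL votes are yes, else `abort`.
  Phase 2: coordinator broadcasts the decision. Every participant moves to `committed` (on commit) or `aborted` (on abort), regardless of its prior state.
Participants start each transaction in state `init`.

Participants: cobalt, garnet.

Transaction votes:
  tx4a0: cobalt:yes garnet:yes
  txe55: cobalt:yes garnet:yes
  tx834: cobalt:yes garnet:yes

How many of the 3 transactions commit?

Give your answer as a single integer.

tx4a0: all yes -> commit (commits=1)
txe55: all yes -> commit (commits=2)
tx834: all yes -> commit (commits=3)

Answer: 3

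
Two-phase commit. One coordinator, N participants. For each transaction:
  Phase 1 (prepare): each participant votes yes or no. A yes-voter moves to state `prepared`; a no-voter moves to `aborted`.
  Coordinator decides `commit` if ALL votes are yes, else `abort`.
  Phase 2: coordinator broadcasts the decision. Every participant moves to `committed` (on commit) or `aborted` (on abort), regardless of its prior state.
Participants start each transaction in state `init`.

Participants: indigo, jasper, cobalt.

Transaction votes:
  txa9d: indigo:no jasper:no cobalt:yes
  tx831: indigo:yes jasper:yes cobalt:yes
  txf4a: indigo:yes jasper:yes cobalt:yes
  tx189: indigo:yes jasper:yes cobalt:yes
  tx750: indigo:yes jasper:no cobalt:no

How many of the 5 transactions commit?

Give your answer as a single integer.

txa9d: no from indigo, jasper -> abort (commits=0)
tx831: all yes -> commit (commits=1)
txf4a: all yes -> commit (commits=2)
tx189: all yes -> commit (commits=3)
tx750: no from jasper, cobalt -> abort (commits=3)

Answer: 3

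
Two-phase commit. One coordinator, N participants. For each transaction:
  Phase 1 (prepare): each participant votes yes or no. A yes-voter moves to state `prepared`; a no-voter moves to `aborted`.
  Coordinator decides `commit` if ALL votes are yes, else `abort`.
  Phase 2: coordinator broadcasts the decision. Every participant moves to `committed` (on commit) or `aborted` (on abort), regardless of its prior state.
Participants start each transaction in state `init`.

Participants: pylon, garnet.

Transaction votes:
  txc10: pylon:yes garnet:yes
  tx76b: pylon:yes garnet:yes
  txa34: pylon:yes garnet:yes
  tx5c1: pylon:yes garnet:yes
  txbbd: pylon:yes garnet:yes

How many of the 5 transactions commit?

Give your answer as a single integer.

Answer: 5

Derivation:
txc10: all yes -> commit (commits=1)
tx76b: all yes -> commit (commits=2)
txa34: all yes -> commit (commits=3)
tx5c1: all yes -> commit (commits=4)
txbbd: all yes -> commit (commits=5)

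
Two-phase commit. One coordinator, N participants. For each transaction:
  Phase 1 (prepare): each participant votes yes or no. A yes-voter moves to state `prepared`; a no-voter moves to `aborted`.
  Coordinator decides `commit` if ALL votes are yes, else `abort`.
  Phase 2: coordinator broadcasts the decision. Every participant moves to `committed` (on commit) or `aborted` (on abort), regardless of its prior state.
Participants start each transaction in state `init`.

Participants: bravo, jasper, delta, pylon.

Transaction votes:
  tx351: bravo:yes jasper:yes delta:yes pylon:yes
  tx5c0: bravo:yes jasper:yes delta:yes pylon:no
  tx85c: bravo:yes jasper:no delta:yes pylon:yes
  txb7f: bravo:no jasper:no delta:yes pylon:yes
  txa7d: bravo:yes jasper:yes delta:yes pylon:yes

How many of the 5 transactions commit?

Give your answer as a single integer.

Answer: 2

Derivation:
tx351: all yes -> commit (commits=1)
tx5c0: no from pylon -> abort (commits=1)
tx85c: no from jasper -> abort (commits=1)
txb7f: no from bravo, jasper -> abort (commits=1)
txa7d: all yes -> commit (commits=2)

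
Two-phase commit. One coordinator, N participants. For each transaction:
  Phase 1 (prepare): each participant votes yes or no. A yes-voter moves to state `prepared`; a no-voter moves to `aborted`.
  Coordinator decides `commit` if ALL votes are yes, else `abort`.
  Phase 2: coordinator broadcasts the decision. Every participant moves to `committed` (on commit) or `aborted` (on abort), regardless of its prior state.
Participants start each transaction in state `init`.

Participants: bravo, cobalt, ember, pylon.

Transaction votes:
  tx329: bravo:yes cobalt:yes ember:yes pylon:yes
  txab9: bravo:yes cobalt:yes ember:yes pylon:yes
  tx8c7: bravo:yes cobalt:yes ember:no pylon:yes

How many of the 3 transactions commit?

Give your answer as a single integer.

tx329: all yes -> commit (commits=1)
txab9: all yes -> commit (commits=2)
tx8c7: no from ember -> abort (commits=2)

Answer: 2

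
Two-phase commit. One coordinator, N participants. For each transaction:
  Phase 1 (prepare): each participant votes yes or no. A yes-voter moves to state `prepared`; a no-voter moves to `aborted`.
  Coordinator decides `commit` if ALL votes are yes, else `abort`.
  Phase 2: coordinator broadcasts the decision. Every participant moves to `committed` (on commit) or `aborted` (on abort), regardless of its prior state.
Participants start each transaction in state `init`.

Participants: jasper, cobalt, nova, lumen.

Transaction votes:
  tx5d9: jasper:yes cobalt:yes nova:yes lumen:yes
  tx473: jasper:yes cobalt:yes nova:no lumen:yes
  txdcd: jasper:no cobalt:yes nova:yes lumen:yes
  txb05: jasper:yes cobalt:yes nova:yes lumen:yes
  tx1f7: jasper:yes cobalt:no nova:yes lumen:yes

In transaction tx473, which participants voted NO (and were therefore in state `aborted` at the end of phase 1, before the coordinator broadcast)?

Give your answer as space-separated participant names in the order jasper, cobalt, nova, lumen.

Answer: nova

Derivation:
Txn tx473 phase 1: jasper yes -> prepared; cobalt yes -> prepared; nova no -> aborted; lumen yes -> prepared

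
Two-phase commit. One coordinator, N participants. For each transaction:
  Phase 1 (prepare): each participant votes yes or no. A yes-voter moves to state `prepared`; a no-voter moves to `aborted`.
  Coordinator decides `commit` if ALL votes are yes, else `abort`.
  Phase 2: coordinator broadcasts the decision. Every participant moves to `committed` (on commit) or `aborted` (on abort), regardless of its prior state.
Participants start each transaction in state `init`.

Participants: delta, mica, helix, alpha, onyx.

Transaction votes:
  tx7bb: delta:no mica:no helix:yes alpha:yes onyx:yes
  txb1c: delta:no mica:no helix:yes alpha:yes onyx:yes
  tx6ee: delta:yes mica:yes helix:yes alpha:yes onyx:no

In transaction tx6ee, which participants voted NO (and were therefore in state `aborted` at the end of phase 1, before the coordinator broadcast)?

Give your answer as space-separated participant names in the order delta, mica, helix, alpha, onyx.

Txn tx6ee phase 1: delta yes -> prepared; mica yes -> prepared; helix yes -> prepared; alpha yes -> prepared; onyx no -> aborted

Answer: onyx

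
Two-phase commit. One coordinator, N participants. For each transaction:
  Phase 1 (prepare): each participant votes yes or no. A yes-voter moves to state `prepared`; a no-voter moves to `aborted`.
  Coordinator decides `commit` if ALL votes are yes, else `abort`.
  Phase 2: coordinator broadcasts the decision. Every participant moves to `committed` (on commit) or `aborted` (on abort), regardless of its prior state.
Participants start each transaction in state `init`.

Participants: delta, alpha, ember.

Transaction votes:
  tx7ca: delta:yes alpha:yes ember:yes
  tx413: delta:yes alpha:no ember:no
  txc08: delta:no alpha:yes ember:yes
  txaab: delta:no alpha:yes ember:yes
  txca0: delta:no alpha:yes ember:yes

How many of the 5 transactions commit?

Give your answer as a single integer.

Answer: 1

Derivation:
tx7ca: all yes -> commit (commits=1)
tx413: no from alpha, ember -> abort (commits=1)
txc08: no from delta -> abort (commits=1)
txaab: no from delta -> abort (commits=1)
txca0: no from delta -> abort (commits=1)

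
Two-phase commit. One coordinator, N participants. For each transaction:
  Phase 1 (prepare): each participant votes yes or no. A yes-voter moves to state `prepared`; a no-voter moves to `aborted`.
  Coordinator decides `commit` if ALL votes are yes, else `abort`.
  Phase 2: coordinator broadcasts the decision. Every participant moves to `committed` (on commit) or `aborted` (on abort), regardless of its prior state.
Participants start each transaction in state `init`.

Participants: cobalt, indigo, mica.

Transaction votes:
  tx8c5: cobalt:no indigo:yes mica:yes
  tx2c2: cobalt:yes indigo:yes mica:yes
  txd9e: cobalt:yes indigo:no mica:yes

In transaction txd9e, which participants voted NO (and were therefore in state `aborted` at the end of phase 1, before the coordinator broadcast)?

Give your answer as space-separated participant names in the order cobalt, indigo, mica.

Answer: indigo

Derivation:
Txn txd9e phase 1: cobalt yes -> prepared; indigo no -> aborted; mica yes -> prepared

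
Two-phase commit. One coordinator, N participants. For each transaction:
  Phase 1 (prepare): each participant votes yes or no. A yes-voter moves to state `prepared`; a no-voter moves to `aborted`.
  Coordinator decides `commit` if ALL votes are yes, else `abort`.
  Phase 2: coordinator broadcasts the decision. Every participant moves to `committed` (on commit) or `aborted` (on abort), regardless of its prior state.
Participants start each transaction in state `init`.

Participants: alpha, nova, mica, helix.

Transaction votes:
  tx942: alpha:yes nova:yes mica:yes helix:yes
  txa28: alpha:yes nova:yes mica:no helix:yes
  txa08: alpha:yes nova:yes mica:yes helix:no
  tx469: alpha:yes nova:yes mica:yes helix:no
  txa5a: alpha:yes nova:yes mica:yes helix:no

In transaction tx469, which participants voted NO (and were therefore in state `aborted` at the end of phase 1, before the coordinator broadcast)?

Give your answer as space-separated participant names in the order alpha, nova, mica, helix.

Answer: helix

Derivation:
Txn tx469 phase 1: alpha yes -> prepared; nova yes -> prepared; mica yes -> prepared; helix no -> aborted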